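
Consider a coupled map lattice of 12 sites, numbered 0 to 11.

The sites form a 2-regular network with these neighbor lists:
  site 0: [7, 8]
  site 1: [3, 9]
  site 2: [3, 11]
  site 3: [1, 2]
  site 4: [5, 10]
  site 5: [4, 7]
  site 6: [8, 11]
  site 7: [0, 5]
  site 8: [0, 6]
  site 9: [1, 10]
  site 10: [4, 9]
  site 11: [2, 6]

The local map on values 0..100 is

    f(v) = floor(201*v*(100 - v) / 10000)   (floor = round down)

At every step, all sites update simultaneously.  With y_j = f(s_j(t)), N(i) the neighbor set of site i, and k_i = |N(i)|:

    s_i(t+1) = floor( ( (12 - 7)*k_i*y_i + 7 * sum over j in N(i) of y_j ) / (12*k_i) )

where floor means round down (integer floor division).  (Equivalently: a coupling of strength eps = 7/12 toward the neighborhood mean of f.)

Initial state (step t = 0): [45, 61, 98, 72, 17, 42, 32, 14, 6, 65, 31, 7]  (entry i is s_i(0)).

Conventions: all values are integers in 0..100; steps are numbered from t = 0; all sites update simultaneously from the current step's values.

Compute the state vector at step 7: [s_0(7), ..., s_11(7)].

Answer: [50, 50, 50, 50, 50, 50, 50, 50, 50, 50, 50, 50]

Derivation:
t=0: [45, 61, 98, 72, 17, 42, 32, 14, 6, 65, 31, 7]
t=1: [30, 44, 16, 31, 37, 35, 24, 38, 31, 44, 38, 18]
t=2: [43, 46, 31, 39, 46, 45, 35, 44, 40, 48, 47, 30]
t=3: [48, 48, 43, 46, 49, 49, 45, 49, 47, 49, 49, 42]
t=4: [50, 49, 48, 49, 50, 50, 49, 50, 49, 50, 50, 48]
t=5: [50, 50, 50, 50, 50, 50, 50, 50, 50, 50, 50, 50]
t=6: [50, 50, 50, 50, 50, 50, 50, 50, 50, 50, 50, 50]
t=7: [50, 50, 50, 50, 50, 50, 50, 50, 50, 50, 50, 50]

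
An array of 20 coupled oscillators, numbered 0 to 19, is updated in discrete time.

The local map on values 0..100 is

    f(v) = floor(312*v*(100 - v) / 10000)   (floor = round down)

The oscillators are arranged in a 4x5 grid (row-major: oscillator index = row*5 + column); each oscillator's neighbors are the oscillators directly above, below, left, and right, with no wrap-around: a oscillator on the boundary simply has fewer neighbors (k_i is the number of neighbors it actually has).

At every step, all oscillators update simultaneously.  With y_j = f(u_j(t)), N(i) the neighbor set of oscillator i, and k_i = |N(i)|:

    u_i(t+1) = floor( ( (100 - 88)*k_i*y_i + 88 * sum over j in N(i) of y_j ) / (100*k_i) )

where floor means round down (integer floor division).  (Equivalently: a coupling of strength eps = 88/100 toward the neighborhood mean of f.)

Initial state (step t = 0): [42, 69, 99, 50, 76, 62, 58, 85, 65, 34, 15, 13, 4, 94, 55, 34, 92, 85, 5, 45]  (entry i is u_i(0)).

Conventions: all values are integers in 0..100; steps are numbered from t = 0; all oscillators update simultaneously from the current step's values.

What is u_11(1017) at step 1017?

Simulating step by step:
t=0: [42, 69, 99, 50, 76, 62, 58, 85, 65, 34, 15, 13, 4, 94, 55, 34, 92, 85, 5, 45]
t=1: [70, 53, 54, 47, 71, 64, 55, 39, 53, 67, 56, 36, 29, 39, 57, 35, 44, 18, 40, 49]
t=2: [72, 73, 76, 73, 71, 72, 73, 73, 73, 71, 71, 72, 65, 72, 73, 75, 63, 68, 66, 75]
t=3: [61, 59, 60, 60, 62, 62, 61, 61, 61, 62, 61, 66, 63, 65, 61, 66, 63, 70, 63, 64]
t=4: [74, 74, 74, 73, 73, 73, 73, 73, 72, 73, 71, 72, 70, 72, 71, 72, 68, 71, 69, 72]
t=5: [60, 60, 60, 61, 61, 61, 61, 61, 61, 62, 61, 63, 62, 63, 61, 65, 63, 65, 63, 64]
t=6: [74, 74, 74, 74, 73, 74, 73, 73, 73, 73, 72, 73, 72, 73, 72, 72, 70, 72, 71, 72]
t=7: [60, 60, 60, 60, 60, 60, 60, 61, 60, 61, 61, 62, 61, 62, 61, 63, 62, 63, 61, 62]
t=8: [74, 74, 74, 74, 74, 74, 73, 74, 73, 74, 73, 73, 73, 73, 73, 73, 72, 73, 72, 73]
t=9: [60, 60, 60, 60, 60, 60, 60, 60, 60, 60, 60, 61, 60, 61, 60, 61, 61, 61, 61, 61]
t=10: [74, 74, 74, 74, 74, 74, 74, 74, 74, 74, 74, 74, 74, 74, 74, 74, 74, 74, 74, 74]
t=11: [60, 60, 60, 60, 60, 60, 60, 60, 60, 60, 60, 60, 60, 60, 60, 60, 60, 60, 60, 60]
t=12: [74, 74, 74, 74, 74, 74, 74, 74, 74, 74, 74, 74, 74, 74, 74, 74, 74, 74, 74, 74]

Answer: u_11(1017) = 60
Key observation: The state at step 10, [74, 74, 74, 74, 74, 74, 74, 74, 74, 74, 74, 74, 74, 74, 74, 74, 74, 74, 74, 74], reappears at step 12: the system is in a cycle of period 2 from step 10 on.  Therefore the state at step 1017 equals the state at step 10 + ((1017 - 10) mod 2) = 11, which is [60, 60, 60, 60, 60, 60, 60, 60, 60, 60, 60, 60, 60, 60, 60, 60, 60, 60, 60, 60].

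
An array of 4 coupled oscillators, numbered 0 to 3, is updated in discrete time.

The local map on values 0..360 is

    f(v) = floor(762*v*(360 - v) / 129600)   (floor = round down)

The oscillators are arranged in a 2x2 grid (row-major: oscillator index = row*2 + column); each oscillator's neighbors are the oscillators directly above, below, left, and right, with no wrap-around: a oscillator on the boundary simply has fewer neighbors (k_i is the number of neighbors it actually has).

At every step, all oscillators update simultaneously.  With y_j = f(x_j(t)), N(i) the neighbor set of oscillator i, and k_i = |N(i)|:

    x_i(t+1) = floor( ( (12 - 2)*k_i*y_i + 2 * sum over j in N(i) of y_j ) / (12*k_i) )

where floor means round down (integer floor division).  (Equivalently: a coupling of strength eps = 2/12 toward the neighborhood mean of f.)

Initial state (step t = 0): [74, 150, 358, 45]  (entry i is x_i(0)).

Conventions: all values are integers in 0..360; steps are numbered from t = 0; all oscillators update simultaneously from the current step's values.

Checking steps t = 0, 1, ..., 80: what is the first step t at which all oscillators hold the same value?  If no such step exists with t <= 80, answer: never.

Simulating step by step:
t=0: [74, 150, 358, 45]  (not all equal)
t=1: [119, 171, 20, 84]  (not all equal)
t=2: [159, 183, 57, 132]  (not all equal)
t=3: [180, 188, 114, 170]  (not all equal)
t=4: [187, 189, 168, 187]  (not all equal)
t=5: [189, 190, 189, 189]  (not all equal)
t=6: [189, 189, 190, 189]  (not all equal)
t=7: [189, 190, 189, 189]  (not all equal)

Answer: never
Key observation: The state at step 5 reappears at step 7 — the system is in a cycle of period 2 from step 5 on.  No step 0..7 is synchronized, and the cycle repeats forever, so no step up to 80 (or ever) has all oscillators equal.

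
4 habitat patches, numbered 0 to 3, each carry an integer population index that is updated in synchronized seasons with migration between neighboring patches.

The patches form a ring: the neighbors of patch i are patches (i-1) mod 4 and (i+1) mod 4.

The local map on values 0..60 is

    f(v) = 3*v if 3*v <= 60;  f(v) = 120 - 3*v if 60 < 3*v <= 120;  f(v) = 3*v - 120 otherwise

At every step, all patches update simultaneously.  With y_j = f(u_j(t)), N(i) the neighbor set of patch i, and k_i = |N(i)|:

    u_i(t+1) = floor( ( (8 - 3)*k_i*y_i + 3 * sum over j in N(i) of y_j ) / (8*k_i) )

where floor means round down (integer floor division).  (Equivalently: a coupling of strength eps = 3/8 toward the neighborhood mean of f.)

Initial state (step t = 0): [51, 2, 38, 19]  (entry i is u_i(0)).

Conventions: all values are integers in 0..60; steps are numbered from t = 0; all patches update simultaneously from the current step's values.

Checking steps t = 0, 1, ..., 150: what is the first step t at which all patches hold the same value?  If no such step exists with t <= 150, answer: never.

Simulating step by step:
t=0: [51, 2, 38, 19]  (not all equal)
t=1: [32, 11, 15, 42]  (not all equal)
t=2: [22, 33, 35, 16]  (not all equal)
t=3: [46, 26, 22, 42]  (not all equal)
t=4: [20, 39, 42, 17]  (not all equal)
t=5: [47, 14, 13, 44]  (not all equal)
t=6: [23, 37, 34, 18]  (not all equal)
t=7: [43, 18, 23, 46]  (not all equal)
t=8: [19, 45, 45, 22]  (not all equal)
t=9: [48, 22, 22, 47]  (not all equal)
t=10: [29, 48, 47, 27]  (not all equal)
t=11: [32, 25, 24, 34]  (not all equal)
t=12: [26, 41, 41, 24]  (not all equal)
t=13: [35, 10, 11, 38]  (not all equal)
t=14: [16, 27, 27, 12]  (not all equal)
t=15: [44, 40, 38, 38]  (not all equal)
t=16: [8, 3, 4, 7]  (not all equal)
t=17: [20, 12, 13, 19]  (not all equal)
t=18: [54, 41, 41, 54]  (not all equal)
t=19: [34, 10, 10, 34]  (not all equal)
t=20: [20, 27, 27, 20]  (not all equal)
t=21: [56, 42, 42, 56]  (not all equal)
t=22: [40, 13, 13, 40]  (not all equal)
t=23: [7, 31, 31, 7]  (not all equal)
t=24: [22, 25, 25, 22]  (not all equal)
t=25: [52, 46, 46, 52]  (not all equal)
t=26: [32, 21, 21, 32]  (not all equal)
t=27: [30, 50, 50, 30]  (not all equal)
t=28: [30, 30, 30, 30]  (all equal)

Answer: 28
Key observation: Synchronization is absorbing here: once all patches are equal they stay equal, and step 28 is the first all-equal step.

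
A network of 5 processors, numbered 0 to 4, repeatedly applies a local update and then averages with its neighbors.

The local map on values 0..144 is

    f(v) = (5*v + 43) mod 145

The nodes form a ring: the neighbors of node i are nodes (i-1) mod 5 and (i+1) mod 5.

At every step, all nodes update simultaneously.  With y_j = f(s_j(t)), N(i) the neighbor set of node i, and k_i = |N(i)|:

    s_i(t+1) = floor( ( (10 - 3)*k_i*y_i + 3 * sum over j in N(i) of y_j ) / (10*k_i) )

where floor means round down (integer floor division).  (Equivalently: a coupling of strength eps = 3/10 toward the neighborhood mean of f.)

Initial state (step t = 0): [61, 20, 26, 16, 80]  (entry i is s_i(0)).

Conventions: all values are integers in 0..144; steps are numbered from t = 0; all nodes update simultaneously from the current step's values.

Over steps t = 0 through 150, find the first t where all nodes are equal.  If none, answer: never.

Simulating step by step:
t=0: [61, 20, 26, 16, 80]  (not all equal)
t=1: [63, 113, 59, 91, 32]  (not all equal)
t=2: [60, 37, 47, 60, 60]  (not all equal)
t=3: [57, 86, 113, 65, 53]  (not all equal)
t=4: [35, 36, 37, 61, 30]  (not all equal)
t=5: [70, 78, 78, 60, 53]  (not all equal)
t=6: [96, 137, 129, 61, 36]  (not all equal)
t=7: [73, 31, 84, 68, 76]  (not all equal)
t=8: [110, 59, 41, 89, 124]  (not all equal)
t=9: [28, 51, 87, 65, 68]  (not all equal)
t=10: [41, 17, 43, 75, 82]  (not all equal)
t=11: [94, 122, 117, 109, 47]  (not all equal)
t=12: [85, 70, 45, 32, 106]  (not all equal)
t=13: [59, 95, 110, 79, 110]  (not all equal)
t=14: [48, 67, 22, 6, 16]  (not all equal)
t=15: [128, 83, 29, 70, 117]  (not all equal)
t=16: [82, 38, 49, 85, 64]  (not all equal)
t=17: [36, 85, 118, 55, 58]  (not all equal)
t=18: [66, 42, 46, 34, 46]  (not all equal)
t=19: [93, 107, 116, 86, 112]  (not all equal)
t=20: [76, 117, 57, 36, 32]  (not all equal)
t=21: [109, 59, 45, 69, 72]  (not all equal)
t=22: [29, 53, 108, 104, 95]  (not all equal)
t=23: [45, 19, 24, 102, 83]  (not all equal)
t=24: [110, 117, 51, 88, 52]  (not all equal)
t=25: [18, 36, 20, 36, 18]  (not all equal)
t=26: [124, 96, 123, 96, 124]  (not all equal)
t=27: [83, 85, 81, 85, 83]  (not all equal)
t=28: [24, 28, 19, 28, 24]  (not all equal)
t=29: [21, 50, 108, 50, 21]  (not all equal)
t=30: [3, 3, 3, 3, 3]  (all equal)

Answer: 30
Key observation: Synchronization is absorbing here: once all nodes are equal they stay equal, and step 30 is the first all-equal step.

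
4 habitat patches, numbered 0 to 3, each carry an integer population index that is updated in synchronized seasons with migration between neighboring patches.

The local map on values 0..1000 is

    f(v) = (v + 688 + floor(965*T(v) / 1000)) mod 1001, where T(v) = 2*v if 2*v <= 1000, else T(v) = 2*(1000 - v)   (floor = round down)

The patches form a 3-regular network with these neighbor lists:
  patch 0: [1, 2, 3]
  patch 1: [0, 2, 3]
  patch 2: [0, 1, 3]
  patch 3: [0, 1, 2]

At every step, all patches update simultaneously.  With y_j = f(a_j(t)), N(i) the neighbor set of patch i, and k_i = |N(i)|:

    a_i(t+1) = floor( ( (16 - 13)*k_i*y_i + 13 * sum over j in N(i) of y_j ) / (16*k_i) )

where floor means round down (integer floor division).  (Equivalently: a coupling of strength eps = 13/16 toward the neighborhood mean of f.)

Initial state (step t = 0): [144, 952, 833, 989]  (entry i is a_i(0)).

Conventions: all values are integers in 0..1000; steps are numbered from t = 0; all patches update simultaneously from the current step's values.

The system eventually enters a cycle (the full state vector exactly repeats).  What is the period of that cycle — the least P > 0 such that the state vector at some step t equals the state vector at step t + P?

Simulating step by step:
t=0: [144, 952, 833, 989]
t=1: [635, 583, 573, 585]
t=2: [66, 62, 61, 62]
t=3: [870, 871, 871, 871]
t=4: [806, 806, 806, 806]
t=5: [867, 867, 867, 867]
t=6: [810, 810, 810, 810]
t=7: [863, 863, 863, 863]
t=8: [814, 814, 814, 814]
t=9: [859, 859, 859, 859]
t=10: [818, 818, 818, 818]
t=11: [856, 856, 856, 856]
t=12: [820, 820, 820, 820]
t=13: [854, 854, 854, 854]
t=14: [822, 822, 822, 822]
t=15: [852, 852, 852, 852]
t=16: [824, 824, 824, 824]
t=17: [850, 850, 850, 850]
t=18: [826, 826, 826, 826]
t=19: [848, 848, 848, 848]
t=20: [828, 828, 828, 828]
t=21: [846, 846, 846, 846]
t=22: [830, 830, 830, 830]
t=23: [845, 845, 845, 845]
t=24: [831, 831, 831, 831]
t=25: [844, 844, 844, 844]
t=26: [832, 832, 832, 832]
t=27: [843, 843, 843, 843]
t=28: [833, 833, 833, 833]
t=29: [842, 842, 842, 842]
t=30: [833, 833, 833, 833]

Answer: 2
Key observation: The state at step 28, [833, 833, 833, 833], reappears at step 30 — and no state repeats earlier — so the cycle the system enters has period 2.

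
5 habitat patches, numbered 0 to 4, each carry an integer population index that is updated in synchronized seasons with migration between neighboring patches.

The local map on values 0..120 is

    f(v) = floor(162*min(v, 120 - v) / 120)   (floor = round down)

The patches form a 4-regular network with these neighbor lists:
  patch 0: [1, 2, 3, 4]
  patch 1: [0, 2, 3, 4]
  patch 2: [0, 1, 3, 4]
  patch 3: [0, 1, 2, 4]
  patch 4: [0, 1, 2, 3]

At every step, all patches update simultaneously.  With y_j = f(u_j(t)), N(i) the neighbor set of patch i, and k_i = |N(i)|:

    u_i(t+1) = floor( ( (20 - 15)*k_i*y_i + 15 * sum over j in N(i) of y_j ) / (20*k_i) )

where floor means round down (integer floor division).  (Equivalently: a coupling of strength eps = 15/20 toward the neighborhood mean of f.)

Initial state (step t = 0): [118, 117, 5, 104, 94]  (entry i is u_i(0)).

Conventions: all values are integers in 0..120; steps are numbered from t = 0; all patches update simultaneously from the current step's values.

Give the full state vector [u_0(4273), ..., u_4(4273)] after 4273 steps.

Answer: [75, 75, 75, 75, 75]
Key observation: The state at step 6, [52, 52, 52, 52, 52], reappears at step 16: the system is in a cycle of period 10 from step 6 on.  Therefore the state at step 4273 equals the state at step 6 + ((4273 - 6) mod 10) = 13, which is [75, 75, 75, 75, 75].

Derivation:
t=0: [118, 117, 5, 104, 94]
t=1: [12, 13, 13, 14, 14]
t=2: [17, 17, 17, 17, 17]
t=3: [22, 22, 22, 22, 22]
t=4: [29, 29, 29, 29, 29]
t=5: [39, 39, 39, 39, 39]
t=6: [52, 52, 52, 52, 52]
t=7: [70, 70, 70, 70, 70]
t=8: [67, 67, 67, 67, 67]
t=9: [71, 71, 71, 71, 71]
t=10: [66, 66, 66, 66, 66]
t=11: [72, 72, 72, 72, 72]
t=12: [64, 64, 64, 64, 64]
t=13: [75, 75, 75, 75, 75]
t=14: [60, 60, 60, 60, 60]
t=15: [81, 81, 81, 81, 81]
t=16: [52, 52, 52, 52, 52]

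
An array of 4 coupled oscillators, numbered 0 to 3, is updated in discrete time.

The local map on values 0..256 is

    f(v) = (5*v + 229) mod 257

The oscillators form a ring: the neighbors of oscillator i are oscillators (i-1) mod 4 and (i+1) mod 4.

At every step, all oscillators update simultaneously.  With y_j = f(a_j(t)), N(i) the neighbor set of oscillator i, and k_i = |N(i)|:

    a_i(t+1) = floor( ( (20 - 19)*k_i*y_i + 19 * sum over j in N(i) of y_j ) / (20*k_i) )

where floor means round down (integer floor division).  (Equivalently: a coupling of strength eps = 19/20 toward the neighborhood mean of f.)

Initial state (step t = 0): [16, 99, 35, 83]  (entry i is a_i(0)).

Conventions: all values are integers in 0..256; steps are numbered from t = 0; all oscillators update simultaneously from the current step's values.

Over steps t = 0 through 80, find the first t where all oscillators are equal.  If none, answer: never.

Answer: 8
Key observation: Synchronization is absorbing here: once all oscillators are equal they stay equal, and step 8 is the first all-equal step.

Derivation:
t=0: [16, 99, 35, 83]  (not all equal)
t=1: [164, 105, 168, 101]  (not all equal)
t=2: [219, 41, 220, 40]  (not all equal)
t=3: [167, 48, 167, 48]  (not all equal)
t=4: [203, 44, 203, 44]  (not all equal)
t=5: [193, 214, 193, 214]  (not all equal)
t=6: [21, 158, 21, 158]  (not all equal)
t=7: [239, 85, 239, 85]  (not all equal)
t=8: [139, 139, 139, 139]  (all equal)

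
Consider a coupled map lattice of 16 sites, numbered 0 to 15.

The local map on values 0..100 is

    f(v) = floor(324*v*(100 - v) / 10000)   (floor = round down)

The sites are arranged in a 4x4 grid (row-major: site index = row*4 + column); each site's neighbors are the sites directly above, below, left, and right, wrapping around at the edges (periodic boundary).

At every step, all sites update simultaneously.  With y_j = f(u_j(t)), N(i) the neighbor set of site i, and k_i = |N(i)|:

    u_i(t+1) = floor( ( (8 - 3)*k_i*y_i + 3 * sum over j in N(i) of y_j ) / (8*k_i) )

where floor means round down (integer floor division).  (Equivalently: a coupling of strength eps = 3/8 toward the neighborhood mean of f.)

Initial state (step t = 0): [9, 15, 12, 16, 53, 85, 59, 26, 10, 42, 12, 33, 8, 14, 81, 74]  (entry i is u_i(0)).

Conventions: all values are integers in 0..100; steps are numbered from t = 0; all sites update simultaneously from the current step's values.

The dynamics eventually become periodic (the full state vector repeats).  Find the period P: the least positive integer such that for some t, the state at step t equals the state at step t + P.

Simulating step by step:
t=0: [9, 15, 12, 16, 53, 85, 59, 26, 10, 42, 12, 33, 8, 14, 81, 74]
t=1: [33, 38, 41, 44, 64, 51, 64, 64, 41, 62, 47, 61, 29, 42, 46, 56]
t=2: [72, 76, 77, 77, 74, 78, 75, 74, 76, 77, 78, 77, 69, 76, 79, 77]
t=3: [63, 59, 57, 58, 61, 56, 58, 60, 59, 57, 55, 57, 65, 59, 54, 57]
t=4: [75, 77, 78, 77, 77, 78, 78, 77, 77, 78, 79, 78, 74, 77, 79, 78]
t=5: [59, 56, 55, 56, 57, 55, 55, 56, 57, 55, 53, 55, 60, 56, 53, 55]
t=6: [78, 79, 79, 79, 79, 79, 79, 79, 79, 79, 80, 79, 77, 79, 79, 79]
t=7: [54, 53, 53, 53, 53, 53, 52, 53, 53, 52, 51, 52, 55, 53, 52, 53]
t=8: [80, 80, 80, 80, 80, 80, 80, 80, 80, 80, 80, 80, 80, 80, 80, 80]
t=9: [51, 51, 51, 51, 51, 51, 51, 51, 51, 51, 51, 51, 51, 51, 51, 51]
t=10: [80, 80, 80, 80, 80, 80, 80, 80, 80, 80, 80, 80, 80, 80, 80, 80]

Answer: 2
Key observation: The state at step 8, [80, 80, 80, 80, 80, 80, 80, 80, 80, 80, 80, 80, 80, 80, 80, 80], reappears at step 10 — and no state repeats earlier — so the cycle the system enters has period 2.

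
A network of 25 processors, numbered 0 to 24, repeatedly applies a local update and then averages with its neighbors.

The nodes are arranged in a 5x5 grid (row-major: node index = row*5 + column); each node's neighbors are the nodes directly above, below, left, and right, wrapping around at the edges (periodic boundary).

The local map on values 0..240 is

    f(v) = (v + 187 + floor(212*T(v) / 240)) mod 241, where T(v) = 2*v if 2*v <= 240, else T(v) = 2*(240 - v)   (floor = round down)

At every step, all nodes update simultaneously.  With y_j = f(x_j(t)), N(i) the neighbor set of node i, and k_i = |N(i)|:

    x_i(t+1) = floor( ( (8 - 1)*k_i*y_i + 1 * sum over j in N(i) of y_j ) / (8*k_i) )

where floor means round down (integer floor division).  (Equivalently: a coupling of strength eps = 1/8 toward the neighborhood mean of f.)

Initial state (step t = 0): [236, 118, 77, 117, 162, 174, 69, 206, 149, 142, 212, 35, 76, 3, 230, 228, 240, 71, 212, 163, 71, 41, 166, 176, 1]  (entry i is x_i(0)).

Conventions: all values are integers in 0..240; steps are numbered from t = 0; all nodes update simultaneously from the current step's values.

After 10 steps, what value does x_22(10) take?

Simulating step by step:
t=0: [236, 118, 77, 117, 162, 174, 69, 206, 149, 142, 212, 35, 76, 3, 230, 228, 240, 71, 212, 163, 71, 41, 166, 176, 1]
t=1: [178, 44, 147, 37, 16, 223, 135, 200, 26, 31, 201, 58, 154, 188, 182, 187, 176, 141, 199, 28, 144, 62, 19, 218, 177]
t=2: [219, 70, 31, 56, 219, 189, 40, 191, 31, 48, 211, 107, 26, 211, 216, 213, 220, 39, 204, 48, 41, 119, 220, 199, 219]
t=3: [196, 131, 47, 102, 194, 213, 67, 199, 46, 88, 201, 15, 30, 196, 196, 197, 185, 66, 203, 94, 71, 48, 186, 212, 194]
t=4: [210, 40, 88, 217, 220, 203, 135, 199, 90, 187, 215, 218, 50, 208, 217, 215, 219, 133, 211, 207, 147, 87, 213, 208, 217]
t=5: [198, 68, 186, 202, 202, 208, 43, 205, 197, 223, 205, 192, 94, 205, 204, 199, 196, 45, 202, 210, 39, 177, 199, 209, 197]
t=6: [209, 140, 222, 215, 214, 205, 80, 207, 216, 200, 212, 216, 202, 212, 212, 211, 214, 88, 210, 209, 74, 224, 213, 209, 212]
t=7: [201, 42, 194, 204, 205, 210, 166, 209, 204, 214, 207, 203, 213, 207, 207, 206, 204, 191, 208, 208, 156, 191, 205, 208, 205]
t=8: [203, 74, 215, 213, 211, 202, 22, 202, 212, 205, 211, 206, 207, 210, 210, 205, 213, 221, 210, 210, 34, 210, 212, 210, 205]
t=9: [206, 151, 203, 206, 208, 208, 30, 207, 207, 211, 208, 205, 210, 209, 209, 206, 206, 201, 208, 209, 61, 201, 206, 208, 206]
t=10: [202, 32, 207, 211, 210, 204, 45, 205, 210, 208, 210, 206, 209, 209, 209, 208, 212, 214, 210, 209, 126, 205, 212, 210, 208]

Answer: x_22(10) = 212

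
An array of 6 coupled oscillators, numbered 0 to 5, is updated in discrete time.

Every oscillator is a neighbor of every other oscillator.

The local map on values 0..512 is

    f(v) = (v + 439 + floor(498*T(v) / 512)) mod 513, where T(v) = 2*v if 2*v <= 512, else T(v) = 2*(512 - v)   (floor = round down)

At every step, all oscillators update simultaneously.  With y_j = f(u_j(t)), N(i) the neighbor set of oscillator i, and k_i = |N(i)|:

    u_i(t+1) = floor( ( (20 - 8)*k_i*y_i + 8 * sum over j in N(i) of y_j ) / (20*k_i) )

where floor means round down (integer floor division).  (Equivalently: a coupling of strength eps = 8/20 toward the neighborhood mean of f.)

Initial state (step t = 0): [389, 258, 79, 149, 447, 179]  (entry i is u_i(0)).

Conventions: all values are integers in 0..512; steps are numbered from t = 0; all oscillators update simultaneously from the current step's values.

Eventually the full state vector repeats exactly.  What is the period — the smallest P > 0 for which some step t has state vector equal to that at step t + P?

Simulating step by step:
t=0: [389, 258, 79, 149, 447, 179]
t=1: [155, 220, 216, 323, 393, 369]
t=2: [253, 86, 80, 108, 74, 86]
t=3: [167, 178, 168, 212, 159, 178]
t=4: [390, 407, 391, 192, 378, 407]
t=5: [74, 66, 73, 308, 80, 66]
t=6: [138, 126, 137, 125, 147, 126]
t=7: [325, 307, 323, 305, 338, 307]
t=8: [104, 113, 105, 114, 98, 113]
t=9: [237, 250, 238, 252, 227, 250]
t=10: [118, 138, 119, 141, 102, 138]
t=11: [284, 315, 285, 319, 259, 315]
t=12: [134, 119, 134, 117, 147, 119]
t=13: [312, 289, 312, 286, 331, 289]
t=14: [117, 128, 117, 130, 108, 128]
t=15: [276, 293, 276, 296, 262, 293]
t=16: [144, 136, 144, 135, 151, 136]
t=17: [345, 333, 345, 331, 356, 333]
t=18: [84, 90, 84, 91, 79, 90]
t=19: [176, 185, 176, 187, 168, 185]
t=20: [448, 462, 448, 465, 436, 462]
t=21: [495, 488, 495, 487, 501, 488]
t=22: [455, 458, 455, 458, 451, 458]
t=23: [490, 489, 490, 489, 492, 489]
t=24: [458, 458, 458, 458, 457, 458]
t=25: [489, 489, 489, 489, 489, 489]
t=26: [459, 459, 459, 459, 459, 459]
t=27: [488, 488, 488, 488, 488, 488]
t=28: [460, 460, 460, 460, 460, 460]
t=29: [487, 487, 487, 487, 487, 487]
t=30: [461, 461, 461, 461, 461, 461]
t=31: [486, 486, 486, 486, 486, 486]
t=32: [462, 462, 462, 462, 462, 462]
t=33: [485, 485, 485, 485, 485, 485]
t=34: [463, 463, 463, 463, 463, 463]
t=35: [484, 484, 484, 484, 484, 484]
t=36: [464, 464, 464, 464, 464, 464]
t=37: [483, 483, 483, 483, 483, 483]
t=38: [465, 465, 465, 465, 465, 465]
t=39: [482, 482, 482, 482, 482, 482]
t=40: [466, 466, 466, 466, 466, 466]
t=41: [481, 481, 481, 481, 481, 481]
t=42: [467, 467, 467, 467, 467, 467]
t=43: [480, 480, 480, 480, 480, 480]
t=44: [468, 468, 468, 468, 468, 468]
t=45: [479, 479, 479, 479, 479, 479]
t=46: [469, 469, 469, 469, 469, 469]
t=47: [478, 478, 478, 478, 478, 478]
t=48: [470, 470, 470, 470, 470, 470]
t=49: [477, 477, 477, 477, 477, 477]
t=50: [471, 471, 471, 471, 471, 471]
t=51: [476, 476, 476, 476, 476, 476]
t=52: [472, 472, 472, 472, 472, 472]
t=53: [475, 475, 475, 475, 475, 475]
t=54: [472, 472, 472, 472, 472, 472]

Answer: 2
Key observation: The state at step 52, [472, 472, 472, 472, 472, 472], reappears at step 54 — and no state repeats earlier — so the cycle the system enters has period 2.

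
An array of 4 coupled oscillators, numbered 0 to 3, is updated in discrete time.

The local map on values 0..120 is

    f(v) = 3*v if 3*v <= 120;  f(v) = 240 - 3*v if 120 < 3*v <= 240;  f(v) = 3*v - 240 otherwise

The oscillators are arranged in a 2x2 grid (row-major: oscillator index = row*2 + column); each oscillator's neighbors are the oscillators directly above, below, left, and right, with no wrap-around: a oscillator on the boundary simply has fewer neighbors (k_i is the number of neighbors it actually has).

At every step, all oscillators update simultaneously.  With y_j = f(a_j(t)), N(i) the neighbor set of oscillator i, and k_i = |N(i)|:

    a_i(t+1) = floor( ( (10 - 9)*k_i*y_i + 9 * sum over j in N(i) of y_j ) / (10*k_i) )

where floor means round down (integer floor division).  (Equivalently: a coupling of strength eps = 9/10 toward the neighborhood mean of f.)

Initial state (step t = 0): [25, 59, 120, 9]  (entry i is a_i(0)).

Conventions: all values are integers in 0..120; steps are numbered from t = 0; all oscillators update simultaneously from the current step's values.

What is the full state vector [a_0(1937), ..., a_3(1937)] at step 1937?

Answer: [84, 84, 84, 84]
Key observation: The state at step 24, [108, 108, 108, 108], reappears at step 28: the system is in a cycle of period 4 from step 24 on.  Therefore the state at step 1937 equals the state at step 24 + ((1937 - 24) mod 4) = 25, which is [84, 84, 84, 84].

Derivation:
t=0: [25, 59, 120, 9]
t=1: [89, 52, 57, 85]
t=2: [71, 27, 25, 70]
t=3: [72, 33, 33, 73]
t=4: [91, 30, 30, 91]
t=5: [84, 38, 38, 84]
t=6: [103, 22, 22, 103]
t=7: [66, 68, 68, 66]
t=8: [36, 41, 41, 36]
t=9: [116, 108, 108, 116]
t=10: [86, 105, 105, 86]
t=11: [69, 23, 23, 69]
t=12: [65, 36, 36, 65]
t=13: [101, 51, 51, 101]
t=14: [84, 65, 65, 84]
t=15: [41, 15, 15, 41]
t=16: [52, 109, 109, 52]
t=17: [86, 84, 84, 86]
t=18: [12, 17, 17, 12]
t=19: [49, 37, 37, 49]
t=20: [109, 94, 94, 109]
t=21: [46, 82, 82, 46]
t=22: [15, 92, 92, 15]
t=23: [36, 44, 44, 36]
t=24: [108, 108, 108, 108]
t=25: [84, 84, 84, 84]
t=26: [12, 12, 12, 12]
t=27: [36, 36, 36, 36]
t=28: [108, 108, 108, 108]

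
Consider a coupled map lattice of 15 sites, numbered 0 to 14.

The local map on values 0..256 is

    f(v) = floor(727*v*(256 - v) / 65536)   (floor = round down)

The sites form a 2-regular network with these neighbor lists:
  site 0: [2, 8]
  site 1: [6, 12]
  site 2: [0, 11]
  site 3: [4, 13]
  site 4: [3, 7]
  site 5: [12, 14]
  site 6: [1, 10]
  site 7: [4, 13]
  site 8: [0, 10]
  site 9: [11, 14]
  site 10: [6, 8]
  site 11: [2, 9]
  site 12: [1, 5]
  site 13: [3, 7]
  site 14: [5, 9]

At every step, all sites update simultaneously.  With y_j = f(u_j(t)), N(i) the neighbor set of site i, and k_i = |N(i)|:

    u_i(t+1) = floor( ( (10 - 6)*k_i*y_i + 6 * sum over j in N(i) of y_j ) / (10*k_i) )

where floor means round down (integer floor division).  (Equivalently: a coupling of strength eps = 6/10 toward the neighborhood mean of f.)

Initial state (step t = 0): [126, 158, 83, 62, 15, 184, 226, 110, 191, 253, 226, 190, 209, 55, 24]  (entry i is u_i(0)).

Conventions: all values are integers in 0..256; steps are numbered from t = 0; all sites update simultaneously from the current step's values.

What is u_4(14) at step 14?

Answer: u_4(14) = 167

Derivation:
t=0: [126, 158, 83, 62, 15, 184, 226, 110, 191, 253, 226, 190, 209, 55, 24]
t=1: [161, 123, 159, 101, 109, 109, 103, 119, 131, 63, 93, 105, 138, 142, 70]
t=2: [173, 178, 171, 176, 176, 168, 174, 178, 173, 149, 173, 161, 179, 177, 150]
t=3: [159, 154, 162, 155, 155, 164, 157, 154, 159, 173, 158, 168, 156, 155, 172]
t=4: [170, 173, 167, 173, 173, 166, 172, 173, 171, 160, 171, 163, 171, 173, 161]
t=5: [162, 159, 164, 159, 159, 165, 160, 159, 161, 169, 160, 167, 161, 159, 168]
t=6: [168, 170, 166, 171, 171, 166, 170, 171, 169, 163, 169, 164, 168, 171, 164]
t=7: [164, 162, 165, 161, 161, 165, 162, 161, 163, 167, 162, 166, 163, 161, 166]
t=8: [167, 168, 166, 169, 169, 166, 168, 169, 167, 164, 168, 165, 167, 169, 165]
t=9: [164, 164, 165, 163, 163, 165, 164, 163, 164, 166, 164, 166, 164, 163, 166]
t=10: [166, 167, 166, 168, 168, 166, 167, 168, 167, 165, 167, 165, 166, 168, 165]
t=11: [164, 164, 165, 164, 164, 165, 164, 164, 164, 166, 164, 165, 164, 164, 165]
t=12: [166, 167, 166, 167, 167, 166, 167, 167, 167, 165, 167, 165, 166, 167, 165]
t=13: [164, 164, 165, 164, 164, 165, 164, 164, 164, 166, 164, 165, 164, 164, 165]
t=14: [166, 167, 166, 167, 167, 166, 167, 167, 167, 165, 167, 165, 166, 167, 165]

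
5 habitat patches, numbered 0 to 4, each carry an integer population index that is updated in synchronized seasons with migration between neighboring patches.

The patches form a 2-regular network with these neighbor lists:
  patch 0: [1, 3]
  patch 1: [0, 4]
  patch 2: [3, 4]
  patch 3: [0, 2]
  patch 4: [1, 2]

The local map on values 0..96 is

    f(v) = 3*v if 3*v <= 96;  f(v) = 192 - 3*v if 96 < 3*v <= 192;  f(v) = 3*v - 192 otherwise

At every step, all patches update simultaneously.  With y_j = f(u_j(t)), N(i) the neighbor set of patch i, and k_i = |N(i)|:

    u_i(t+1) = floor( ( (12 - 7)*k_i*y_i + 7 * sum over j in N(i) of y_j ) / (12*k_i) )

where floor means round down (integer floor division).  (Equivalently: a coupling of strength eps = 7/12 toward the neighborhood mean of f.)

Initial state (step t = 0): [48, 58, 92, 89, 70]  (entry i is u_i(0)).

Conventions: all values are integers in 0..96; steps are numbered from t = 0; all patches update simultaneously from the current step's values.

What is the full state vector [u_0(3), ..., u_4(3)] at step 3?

Simulating step by step:
t=0: [48, 58, 92, 89, 70]
t=1: [47, 26, 62, 69, 37]
t=2: [48, 71, 30, 22, 58]
t=3: [45, 28, 62, 67, 39]

Answer: [45, 28, 62, 67, 39]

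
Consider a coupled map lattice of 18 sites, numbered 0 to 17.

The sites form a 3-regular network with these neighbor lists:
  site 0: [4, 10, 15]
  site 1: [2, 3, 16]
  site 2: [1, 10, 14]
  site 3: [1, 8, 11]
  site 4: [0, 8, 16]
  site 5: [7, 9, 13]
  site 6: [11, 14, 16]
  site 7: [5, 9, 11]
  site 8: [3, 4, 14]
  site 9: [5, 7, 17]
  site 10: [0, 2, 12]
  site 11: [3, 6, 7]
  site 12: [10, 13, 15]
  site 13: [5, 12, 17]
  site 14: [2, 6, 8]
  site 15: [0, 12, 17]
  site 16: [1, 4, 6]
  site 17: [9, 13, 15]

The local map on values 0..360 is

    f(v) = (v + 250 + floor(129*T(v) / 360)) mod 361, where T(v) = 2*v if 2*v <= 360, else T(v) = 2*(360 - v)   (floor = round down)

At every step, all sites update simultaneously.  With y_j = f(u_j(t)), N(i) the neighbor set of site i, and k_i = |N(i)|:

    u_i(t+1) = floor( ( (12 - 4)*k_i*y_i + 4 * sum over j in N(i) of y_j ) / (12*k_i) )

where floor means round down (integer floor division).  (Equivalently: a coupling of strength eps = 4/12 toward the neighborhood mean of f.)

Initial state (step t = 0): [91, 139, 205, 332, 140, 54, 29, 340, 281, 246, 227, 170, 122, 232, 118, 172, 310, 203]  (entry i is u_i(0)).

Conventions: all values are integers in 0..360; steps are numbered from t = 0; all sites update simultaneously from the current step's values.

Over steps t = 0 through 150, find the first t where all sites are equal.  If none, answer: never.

Answer: 15
Key observation: Synchronization is absorbing here: once all sites are equal they stay equal, and step 15 is the first all-equal step.

Derivation:
t=0: [91, 139, 205, 332, 140, 54, 29, 340, 281, 246, 227, 170, 122, 232, 118, 172, 310, 203]  (not all equal)
t=1: [88, 160, 184, 219, 142, 302, 255, 244, 201, 231, 179, 207, 132, 212, 141, 161, 217, 204]  (not all equal)
t=2: [81, 177, 187, 202, 138, 225, 206, 216, 187, 213, 170, 208, 139, 199, 156, 149, 195, 200]  (not all equal)
t=3: [68, 195, 191, 202, 131, 208, 199, 207, 186, 207, 159, 205, 143, 195, 171, 135, 192, 196]  (not all equal)
t=4: [47, 202, 194, 203, 120, 204, 200, 205, 188, 204, 145, 204, 143, 194, 188, 117, 191, 193]  (not all equal)
t=5: [255, 203, 194, 203, 144, 203, 202, 204, 188, 203, 165, 204, 136, 193, 200, 133, 189, 188]  (not all equal)
t=6: [193, 203, 198, 203, 159, 203, 203, 204, 193, 203, 174, 204, 135, 192, 202, 138, 193, 191]  (not all equal)
t=7: [186, 203, 201, 203, 174, 203, 203, 204, 197, 203, 182, 204, 137, 192, 203, 141, 197, 192]  (not all equal)
t=8: [190, 203, 202, 203, 191, 203, 203, 204, 200, 203, 190, 204, 141, 192, 203, 145, 200, 193]  (not all equal)
t=9: [193, 203, 203, 203, 201, 203, 203, 204, 203, 203, 192, 204, 147, 193, 203, 150, 203, 194]  (not all equal)
t=10: [195, 204, 203, 204, 203, 203, 204, 204, 203, 203, 194, 204, 154, 194, 204, 157, 203, 195]  (not all equal)
t=11: [197, 204, 203, 204, 203, 203, 204, 204, 204, 203, 196, 204, 164, 196, 204, 167, 204, 197]  (not all equal)
t=12: [199, 204, 203, 204, 203, 203, 204, 204, 204, 203, 198, 204, 177, 198, 204, 180, 204, 199]  (not all equal)
t=13: [202, 204, 203, 204, 203, 203, 204, 204, 204, 203, 201, 204, 195, 201, 204, 198, 204, 202]  (not all equal)
t=14: [203, 204, 203, 204, 204, 203, 204, 204, 204, 204, 203, 204, 202, 203, 204, 203, 204, 203]  (not all equal)
t=15: [204, 204, 204, 204, 204, 204, 204, 204, 204, 204, 204, 204, 204, 204, 204, 204, 204, 204]  (all equal)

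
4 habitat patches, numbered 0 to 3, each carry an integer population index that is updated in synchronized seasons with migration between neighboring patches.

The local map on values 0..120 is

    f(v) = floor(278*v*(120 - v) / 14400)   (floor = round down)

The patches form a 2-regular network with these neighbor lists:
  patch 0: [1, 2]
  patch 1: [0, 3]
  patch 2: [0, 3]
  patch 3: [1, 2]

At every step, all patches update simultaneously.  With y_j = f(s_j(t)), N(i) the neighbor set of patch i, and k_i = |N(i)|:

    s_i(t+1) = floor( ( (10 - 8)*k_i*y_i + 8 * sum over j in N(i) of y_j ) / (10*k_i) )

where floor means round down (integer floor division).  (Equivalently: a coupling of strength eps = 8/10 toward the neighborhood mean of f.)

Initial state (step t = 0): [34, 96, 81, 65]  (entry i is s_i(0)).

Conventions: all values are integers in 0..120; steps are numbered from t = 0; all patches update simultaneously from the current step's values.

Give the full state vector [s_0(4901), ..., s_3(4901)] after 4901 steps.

Simulating step by step:
t=0: [34, 96, 81, 65]
t=1: [52, 58, 62, 55]
t=2: [68, 68, 68, 69]
t=3: [68, 67, 67, 67]
t=4: [68, 68, 68, 68]
t=5: [68, 68, 68, 68]

Answer: [68, 68, 68, 68]
Key observation: The state at step 4, [68, 68, 68, 68], reappears at step 5: the system is in a cycle of period 1 from step 4 on.  Therefore the state at step 4901 equals the state at step 4 + ((4901 - 4) mod 1) = 4, which is [68, 68, 68, 68].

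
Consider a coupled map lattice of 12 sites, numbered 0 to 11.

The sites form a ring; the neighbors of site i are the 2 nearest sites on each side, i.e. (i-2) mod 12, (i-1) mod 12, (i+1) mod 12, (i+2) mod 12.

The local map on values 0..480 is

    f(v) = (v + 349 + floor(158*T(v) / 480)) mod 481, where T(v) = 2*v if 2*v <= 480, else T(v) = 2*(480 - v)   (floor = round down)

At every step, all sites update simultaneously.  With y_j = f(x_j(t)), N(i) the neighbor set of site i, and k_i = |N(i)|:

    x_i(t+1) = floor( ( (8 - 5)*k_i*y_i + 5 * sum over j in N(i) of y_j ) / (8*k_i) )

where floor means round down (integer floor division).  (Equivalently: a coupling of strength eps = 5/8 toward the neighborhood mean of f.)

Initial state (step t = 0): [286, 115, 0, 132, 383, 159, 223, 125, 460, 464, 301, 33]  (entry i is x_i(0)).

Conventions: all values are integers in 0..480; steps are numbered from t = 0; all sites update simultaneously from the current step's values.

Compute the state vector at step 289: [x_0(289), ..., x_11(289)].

Simulating step by step:
t=0: [286, 115, 0, 132, 383, 159, 223, 125, 460, 464, 301, 33]
t=1: [276, 196, 246, 165, 243, 160, 223, 192, 274, 300, 320, 302]
t=2: [266, 224, 237, 187, 221, 179, 223, 215, 260, 270, 286, 271]
t=3: [267, 244, 242, 207, 219, 197, 228, 232, 261, 268, 276, 270]
t=4: [272, 260, 253, 228, 229, 219, 240, 248, 266, 271, 275, 274]
t=5: [274, 269, 263, 251, 250, 247, 259, 264, 272, 274, 276, 275]
t=6: [276, 274, 272, 270, 269, 269, 271, 273, 275, 276, 277, 276]
t=7: [277, 277, 276, 275, 275, 275, 276, 276, 277, 277, 277, 277]
t=8: [278, 277, 277, 277, 277, 277, 277, 277, 278, 278, 278, 278]
t=9: [278, 278, 278, 278, 278, 278, 278, 278, 278, 278, 278, 278]
t=10: [278, 278, 278, 278, 278, 278, 278, 278, 278, 278, 278, 278]

Answer: [278, 278, 278, 278, 278, 278, 278, 278, 278, 278, 278, 278]
Key observation: The state at step 9, [278, 278, 278, 278, 278, 278, 278, 278, 278, 278, 278, 278], reappears at step 10: the system is in a cycle of period 1 from step 9 on.  Therefore the state at step 289 equals the state at step 9 + ((289 - 9) mod 1) = 9, which is [278, 278, 278, 278, 278, 278, 278, 278, 278, 278, 278, 278].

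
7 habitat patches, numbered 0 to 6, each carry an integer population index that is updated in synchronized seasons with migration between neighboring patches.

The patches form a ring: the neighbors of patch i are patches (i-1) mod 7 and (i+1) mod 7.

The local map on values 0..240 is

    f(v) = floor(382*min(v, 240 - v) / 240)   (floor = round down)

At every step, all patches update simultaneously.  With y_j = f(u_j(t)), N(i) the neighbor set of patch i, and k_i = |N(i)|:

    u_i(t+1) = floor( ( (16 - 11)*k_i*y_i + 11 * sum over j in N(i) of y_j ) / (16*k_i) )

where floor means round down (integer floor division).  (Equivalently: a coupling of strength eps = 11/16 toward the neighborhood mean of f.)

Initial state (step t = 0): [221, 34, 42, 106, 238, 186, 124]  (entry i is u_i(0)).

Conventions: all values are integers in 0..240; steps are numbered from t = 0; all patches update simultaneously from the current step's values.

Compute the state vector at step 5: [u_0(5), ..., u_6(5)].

Simulating step by step:
t=0: [221, 34, 42, 106, 238, 186, 124]
t=1: [91, 49, 96, 76, 87, 90, 97]
t=2: [124, 125, 115, 137, 133, 145, 146]
t=3: [171, 183, 176, 172, 161, 156, 161]
t=4: [107, 100, 99, 111, 121, 127, 122]
t=5: [172, 162, 164, 173, 181, 185, 178]

Answer: [172, 162, 164, 173, 181, 185, 178]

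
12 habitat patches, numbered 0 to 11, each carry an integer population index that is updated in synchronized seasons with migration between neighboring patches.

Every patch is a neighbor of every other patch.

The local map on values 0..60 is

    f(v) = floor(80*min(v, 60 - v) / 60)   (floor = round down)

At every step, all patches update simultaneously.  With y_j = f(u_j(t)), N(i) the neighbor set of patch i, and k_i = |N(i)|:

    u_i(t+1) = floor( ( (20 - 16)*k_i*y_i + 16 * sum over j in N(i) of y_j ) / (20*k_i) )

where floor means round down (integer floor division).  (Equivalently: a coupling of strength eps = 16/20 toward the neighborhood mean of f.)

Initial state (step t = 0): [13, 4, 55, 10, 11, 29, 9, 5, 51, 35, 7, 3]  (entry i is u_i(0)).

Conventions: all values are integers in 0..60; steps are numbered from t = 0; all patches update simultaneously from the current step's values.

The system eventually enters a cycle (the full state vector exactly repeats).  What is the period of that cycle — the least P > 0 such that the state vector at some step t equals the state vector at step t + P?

Answer: 2
Key observation: The state at step 4, [29, 29, 29, 29, 29, 29, 29, 29, 29, 29, 29, 29], reappears at step 6 — and no state repeats earlier — so the cycle the system enters has period 2.

Derivation:
t=0: [13, 4, 55, 10, 11, 29, 9, 5, 51, 35, 7, 3]
t=1: [14, 12, 13, 13, 14, 17, 13, 13, 13, 16, 13, 12]
t=2: [17, 17, 17, 17, 17, 18, 17, 17, 17, 18, 17, 17]
t=3: [22, 22, 22, 22, 22, 22, 22, 22, 22, 22, 22, 22]
t=4: [29, 29, 29, 29, 29, 29, 29, 29, 29, 29, 29, 29]
t=5: [38, 38, 38, 38, 38, 38, 38, 38, 38, 38, 38, 38]
t=6: [29, 29, 29, 29, 29, 29, 29, 29, 29, 29, 29, 29]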